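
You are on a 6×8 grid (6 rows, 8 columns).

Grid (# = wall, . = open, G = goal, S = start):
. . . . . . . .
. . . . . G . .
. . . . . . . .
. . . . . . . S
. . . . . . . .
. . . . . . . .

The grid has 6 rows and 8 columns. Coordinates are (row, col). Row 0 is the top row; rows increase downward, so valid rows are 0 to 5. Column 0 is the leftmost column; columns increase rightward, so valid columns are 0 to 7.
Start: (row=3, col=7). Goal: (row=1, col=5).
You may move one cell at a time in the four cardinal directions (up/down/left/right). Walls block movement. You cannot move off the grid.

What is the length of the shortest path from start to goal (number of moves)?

BFS from (row=3, col=7) until reaching (row=1, col=5):
  Distance 0: (row=3, col=7)
  Distance 1: (row=2, col=7), (row=3, col=6), (row=4, col=7)
  Distance 2: (row=1, col=7), (row=2, col=6), (row=3, col=5), (row=4, col=6), (row=5, col=7)
  Distance 3: (row=0, col=7), (row=1, col=6), (row=2, col=5), (row=3, col=4), (row=4, col=5), (row=5, col=6)
  Distance 4: (row=0, col=6), (row=1, col=5), (row=2, col=4), (row=3, col=3), (row=4, col=4), (row=5, col=5)  <- goal reached here
One shortest path (4 moves): (row=3, col=7) -> (row=3, col=6) -> (row=3, col=5) -> (row=2, col=5) -> (row=1, col=5)

Answer: Shortest path length: 4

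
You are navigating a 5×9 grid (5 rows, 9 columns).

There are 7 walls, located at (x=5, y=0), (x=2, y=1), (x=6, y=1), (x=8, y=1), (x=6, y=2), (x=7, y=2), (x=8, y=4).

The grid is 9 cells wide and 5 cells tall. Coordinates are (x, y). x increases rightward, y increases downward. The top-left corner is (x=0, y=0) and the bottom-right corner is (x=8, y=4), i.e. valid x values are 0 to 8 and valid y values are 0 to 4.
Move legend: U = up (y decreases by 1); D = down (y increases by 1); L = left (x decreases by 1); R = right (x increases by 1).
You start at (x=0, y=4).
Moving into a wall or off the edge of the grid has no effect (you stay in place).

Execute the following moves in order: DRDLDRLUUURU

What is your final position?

Answer: Final position: (x=1, y=0)

Derivation:
Start: (x=0, y=4)
  D (down): blocked, stay at (x=0, y=4)
  R (right): (x=0, y=4) -> (x=1, y=4)
  D (down): blocked, stay at (x=1, y=4)
  L (left): (x=1, y=4) -> (x=0, y=4)
  D (down): blocked, stay at (x=0, y=4)
  R (right): (x=0, y=4) -> (x=1, y=4)
  L (left): (x=1, y=4) -> (x=0, y=4)
  U (up): (x=0, y=4) -> (x=0, y=3)
  U (up): (x=0, y=3) -> (x=0, y=2)
  U (up): (x=0, y=2) -> (x=0, y=1)
  R (right): (x=0, y=1) -> (x=1, y=1)
  U (up): (x=1, y=1) -> (x=1, y=0)
Final: (x=1, y=0)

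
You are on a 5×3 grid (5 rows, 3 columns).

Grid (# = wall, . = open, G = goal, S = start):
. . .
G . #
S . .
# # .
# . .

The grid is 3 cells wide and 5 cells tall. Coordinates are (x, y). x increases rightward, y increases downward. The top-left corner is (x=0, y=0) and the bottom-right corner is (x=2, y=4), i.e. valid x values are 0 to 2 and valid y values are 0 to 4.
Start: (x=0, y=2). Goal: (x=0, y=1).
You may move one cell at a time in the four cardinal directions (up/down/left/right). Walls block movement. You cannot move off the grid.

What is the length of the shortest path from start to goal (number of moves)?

Answer: Shortest path length: 1

Derivation:
BFS from (x=0, y=2) until reaching (x=0, y=1):
  Distance 0: (x=0, y=2)
  Distance 1: (x=0, y=1), (x=1, y=2)  <- goal reached here
One shortest path (1 moves): (x=0, y=2) -> (x=0, y=1)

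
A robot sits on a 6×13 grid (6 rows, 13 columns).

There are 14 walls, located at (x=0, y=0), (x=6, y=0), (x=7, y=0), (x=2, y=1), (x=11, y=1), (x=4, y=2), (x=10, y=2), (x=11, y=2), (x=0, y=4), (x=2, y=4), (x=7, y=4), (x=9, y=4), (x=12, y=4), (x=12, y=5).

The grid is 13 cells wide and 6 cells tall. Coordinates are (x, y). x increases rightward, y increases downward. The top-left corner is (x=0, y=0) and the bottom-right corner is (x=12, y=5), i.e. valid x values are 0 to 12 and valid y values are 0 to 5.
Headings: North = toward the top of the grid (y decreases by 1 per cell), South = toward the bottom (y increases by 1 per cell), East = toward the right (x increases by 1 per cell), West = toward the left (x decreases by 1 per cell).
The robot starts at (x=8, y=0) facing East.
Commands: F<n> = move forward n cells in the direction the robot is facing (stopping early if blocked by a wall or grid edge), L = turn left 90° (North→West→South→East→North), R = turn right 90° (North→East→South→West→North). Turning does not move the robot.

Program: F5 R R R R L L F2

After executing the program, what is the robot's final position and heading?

Start: (x=8, y=0), facing East
  F5: move forward 4/5 (blocked), now at (x=12, y=0)
  R: turn right, now facing South
  R: turn right, now facing West
  R: turn right, now facing North
  R: turn right, now facing East
  L: turn left, now facing North
  L: turn left, now facing West
  F2: move forward 2, now at (x=10, y=0)
Final: (x=10, y=0), facing West

Answer: Final position: (x=10, y=0), facing West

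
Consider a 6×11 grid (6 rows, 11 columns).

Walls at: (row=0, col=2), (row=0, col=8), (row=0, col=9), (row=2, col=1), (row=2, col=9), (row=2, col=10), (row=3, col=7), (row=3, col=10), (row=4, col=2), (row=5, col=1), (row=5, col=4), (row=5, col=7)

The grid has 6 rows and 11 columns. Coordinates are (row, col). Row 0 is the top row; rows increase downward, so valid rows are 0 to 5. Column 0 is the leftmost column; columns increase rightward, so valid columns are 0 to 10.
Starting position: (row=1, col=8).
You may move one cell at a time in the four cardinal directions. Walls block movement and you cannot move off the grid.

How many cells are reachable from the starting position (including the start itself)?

Answer: Reachable cells: 54

Derivation:
BFS flood-fill from (row=1, col=8):
  Distance 0: (row=1, col=8)
  Distance 1: (row=1, col=7), (row=1, col=9), (row=2, col=8)
  Distance 2: (row=0, col=7), (row=1, col=6), (row=1, col=10), (row=2, col=7), (row=3, col=8)
  Distance 3: (row=0, col=6), (row=0, col=10), (row=1, col=5), (row=2, col=6), (row=3, col=9), (row=4, col=8)
  Distance 4: (row=0, col=5), (row=1, col=4), (row=2, col=5), (row=3, col=6), (row=4, col=7), (row=4, col=9), (row=5, col=8)
  Distance 5: (row=0, col=4), (row=1, col=3), (row=2, col=4), (row=3, col=5), (row=4, col=6), (row=4, col=10), (row=5, col=9)
  Distance 6: (row=0, col=3), (row=1, col=2), (row=2, col=3), (row=3, col=4), (row=4, col=5), (row=5, col=6), (row=5, col=10)
  Distance 7: (row=1, col=1), (row=2, col=2), (row=3, col=3), (row=4, col=4), (row=5, col=5)
  Distance 8: (row=0, col=1), (row=1, col=0), (row=3, col=2), (row=4, col=3)
  Distance 9: (row=0, col=0), (row=2, col=0), (row=3, col=1), (row=5, col=3)
  Distance 10: (row=3, col=0), (row=4, col=1), (row=5, col=2)
  Distance 11: (row=4, col=0)
  Distance 12: (row=5, col=0)
Total reachable: 54 (grid has 54 open cells total)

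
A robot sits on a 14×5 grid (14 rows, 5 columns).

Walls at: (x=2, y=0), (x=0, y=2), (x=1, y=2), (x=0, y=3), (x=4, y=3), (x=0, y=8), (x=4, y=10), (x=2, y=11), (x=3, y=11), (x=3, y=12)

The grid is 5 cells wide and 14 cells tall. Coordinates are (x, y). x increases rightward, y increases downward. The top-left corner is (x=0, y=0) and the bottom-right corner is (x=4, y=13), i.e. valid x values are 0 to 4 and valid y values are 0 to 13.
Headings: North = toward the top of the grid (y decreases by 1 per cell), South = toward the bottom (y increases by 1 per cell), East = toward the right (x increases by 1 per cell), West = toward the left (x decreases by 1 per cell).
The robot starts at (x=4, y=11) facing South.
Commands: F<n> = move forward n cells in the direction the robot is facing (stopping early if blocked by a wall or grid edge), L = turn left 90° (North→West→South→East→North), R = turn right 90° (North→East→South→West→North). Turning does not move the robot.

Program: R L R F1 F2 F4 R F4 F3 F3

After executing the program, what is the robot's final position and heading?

Start: (x=4, y=11), facing South
  R: turn right, now facing West
  L: turn left, now facing South
  R: turn right, now facing West
  F1: move forward 0/1 (blocked), now at (x=4, y=11)
  F2: move forward 0/2 (blocked), now at (x=4, y=11)
  F4: move forward 0/4 (blocked), now at (x=4, y=11)
  R: turn right, now facing North
  F4: move forward 0/4 (blocked), now at (x=4, y=11)
  F3: move forward 0/3 (blocked), now at (x=4, y=11)
  F3: move forward 0/3 (blocked), now at (x=4, y=11)
Final: (x=4, y=11), facing North

Answer: Final position: (x=4, y=11), facing North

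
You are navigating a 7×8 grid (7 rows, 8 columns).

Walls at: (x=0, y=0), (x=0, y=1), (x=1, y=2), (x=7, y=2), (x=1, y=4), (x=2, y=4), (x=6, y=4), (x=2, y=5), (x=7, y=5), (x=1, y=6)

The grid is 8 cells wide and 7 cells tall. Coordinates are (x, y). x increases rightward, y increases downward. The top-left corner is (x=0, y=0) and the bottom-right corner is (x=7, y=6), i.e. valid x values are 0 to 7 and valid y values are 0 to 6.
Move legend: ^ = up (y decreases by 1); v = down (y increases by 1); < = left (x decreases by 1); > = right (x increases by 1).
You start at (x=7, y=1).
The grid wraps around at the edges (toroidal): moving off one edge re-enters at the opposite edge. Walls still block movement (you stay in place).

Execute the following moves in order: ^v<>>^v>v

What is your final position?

Answer: Final position: (x=7, y=1)

Derivation:
Start: (x=7, y=1)
  ^ (up): (x=7, y=1) -> (x=7, y=0)
  v (down): (x=7, y=0) -> (x=7, y=1)
  < (left): (x=7, y=1) -> (x=6, y=1)
  > (right): (x=6, y=1) -> (x=7, y=1)
  > (right): blocked, stay at (x=7, y=1)
  ^ (up): (x=7, y=1) -> (x=7, y=0)
  v (down): (x=7, y=0) -> (x=7, y=1)
  > (right): blocked, stay at (x=7, y=1)
  v (down): blocked, stay at (x=7, y=1)
Final: (x=7, y=1)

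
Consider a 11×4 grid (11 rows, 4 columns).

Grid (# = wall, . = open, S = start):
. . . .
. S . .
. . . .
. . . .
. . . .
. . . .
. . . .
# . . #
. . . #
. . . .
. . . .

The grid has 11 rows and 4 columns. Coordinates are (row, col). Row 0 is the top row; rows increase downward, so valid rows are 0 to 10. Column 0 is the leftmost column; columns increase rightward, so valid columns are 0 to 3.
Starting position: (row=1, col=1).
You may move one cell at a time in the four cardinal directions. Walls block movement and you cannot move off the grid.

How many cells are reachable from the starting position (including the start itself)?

BFS flood-fill from (row=1, col=1):
  Distance 0: (row=1, col=1)
  Distance 1: (row=0, col=1), (row=1, col=0), (row=1, col=2), (row=2, col=1)
  Distance 2: (row=0, col=0), (row=0, col=2), (row=1, col=3), (row=2, col=0), (row=2, col=2), (row=3, col=1)
  Distance 3: (row=0, col=3), (row=2, col=3), (row=3, col=0), (row=3, col=2), (row=4, col=1)
  Distance 4: (row=3, col=3), (row=4, col=0), (row=4, col=2), (row=5, col=1)
  Distance 5: (row=4, col=3), (row=5, col=0), (row=5, col=2), (row=6, col=1)
  Distance 6: (row=5, col=3), (row=6, col=0), (row=6, col=2), (row=7, col=1)
  Distance 7: (row=6, col=3), (row=7, col=2), (row=8, col=1)
  Distance 8: (row=8, col=0), (row=8, col=2), (row=9, col=1)
  Distance 9: (row=9, col=0), (row=9, col=2), (row=10, col=1)
  Distance 10: (row=9, col=3), (row=10, col=0), (row=10, col=2)
  Distance 11: (row=10, col=3)
Total reachable: 41 (grid has 41 open cells total)

Answer: Reachable cells: 41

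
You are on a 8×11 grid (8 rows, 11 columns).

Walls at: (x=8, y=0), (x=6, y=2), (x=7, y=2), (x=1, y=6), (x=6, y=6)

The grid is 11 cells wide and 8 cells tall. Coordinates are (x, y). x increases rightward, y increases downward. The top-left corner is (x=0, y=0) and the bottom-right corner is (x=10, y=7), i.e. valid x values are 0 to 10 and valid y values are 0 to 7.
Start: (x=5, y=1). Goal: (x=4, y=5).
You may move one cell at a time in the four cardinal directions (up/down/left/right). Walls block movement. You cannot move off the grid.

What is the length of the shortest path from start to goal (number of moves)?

BFS from (x=5, y=1) until reaching (x=4, y=5):
  Distance 0: (x=5, y=1)
  Distance 1: (x=5, y=0), (x=4, y=1), (x=6, y=1), (x=5, y=2)
  Distance 2: (x=4, y=0), (x=6, y=0), (x=3, y=1), (x=7, y=1), (x=4, y=2), (x=5, y=3)
  Distance 3: (x=3, y=0), (x=7, y=0), (x=2, y=1), (x=8, y=1), (x=3, y=2), (x=4, y=3), (x=6, y=3), (x=5, y=4)
  Distance 4: (x=2, y=0), (x=1, y=1), (x=9, y=1), (x=2, y=2), (x=8, y=2), (x=3, y=3), (x=7, y=3), (x=4, y=4), (x=6, y=4), (x=5, y=5)
  Distance 5: (x=1, y=0), (x=9, y=0), (x=0, y=1), (x=10, y=1), (x=1, y=2), (x=9, y=2), (x=2, y=3), (x=8, y=3), (x=3, y=4), (x=7, y=4), (x=4, y=5), (x=6, y=5), (x=5, y=6)  <- goal reached here
One shortest path (5 moves): (x=5, y=1) -> (x=4, y=1) -> (x=4, y=2) -> (x=4, y=3) -> (x=4, y=4) -> (x=4, y=5)

Answer: Shortest path length: 5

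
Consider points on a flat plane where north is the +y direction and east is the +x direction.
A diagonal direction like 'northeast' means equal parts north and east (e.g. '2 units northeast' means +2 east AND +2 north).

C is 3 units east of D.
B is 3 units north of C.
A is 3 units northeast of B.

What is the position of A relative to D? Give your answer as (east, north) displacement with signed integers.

Answer: A is at (east=6, north=6) relative to D.

Derivation:
Place D at the origin (east=0, north=0).
  C is 3 units east of D: delta (east=+3, north=+0); C at (east=3, north=0).
  B is 3 units north of C: delta (east=+0, north=+3); B at (east=3, north=3).
  A is 3 units northeast of B: delta (east=+3, north=+3); A at (east=6, north=6).
Therefore A relative to D: (east=6, north=6).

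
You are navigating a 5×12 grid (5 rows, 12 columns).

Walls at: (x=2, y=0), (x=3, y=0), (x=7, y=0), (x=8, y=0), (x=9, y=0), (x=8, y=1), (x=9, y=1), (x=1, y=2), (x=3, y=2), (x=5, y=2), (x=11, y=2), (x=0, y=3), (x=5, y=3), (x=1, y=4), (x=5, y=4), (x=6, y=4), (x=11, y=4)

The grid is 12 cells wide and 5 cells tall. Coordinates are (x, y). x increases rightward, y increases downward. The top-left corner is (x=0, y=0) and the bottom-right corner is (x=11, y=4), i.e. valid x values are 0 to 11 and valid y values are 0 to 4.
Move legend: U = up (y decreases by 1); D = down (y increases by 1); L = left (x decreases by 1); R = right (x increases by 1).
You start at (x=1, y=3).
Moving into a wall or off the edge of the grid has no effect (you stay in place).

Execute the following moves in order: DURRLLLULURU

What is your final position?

Start: (x=1, y=3)
  D (down): blocked, stay at (x=1, y=3)
  U (up): blocked, stay at (x=1, y=3)
  R (right): (x=1, y=3) -> (x=2, y=3)
  R (right): (x=2, y=3) -> (x=3, y=3)
  L (left): (x=3, y=3) -> (x=2, y=3)
  L (left): (x=2, y=3) -> (x=1, y=3)
  L (left): blocked, stay at (x=1, y=3)
  U (up): blocked, stay at (x=1, y=3)
  L (left): blocked, stay at (x=1, y=3)
  U (up): blocked, stay at (x=1, y=3)
  R (right): (x=1, y=3) -> (x=2, y=3)
  U (up): (x=2, y=3) -> (x=2, y=2)
Final: (x=2, y=2)

Answer: Final position: (x=2, y=2)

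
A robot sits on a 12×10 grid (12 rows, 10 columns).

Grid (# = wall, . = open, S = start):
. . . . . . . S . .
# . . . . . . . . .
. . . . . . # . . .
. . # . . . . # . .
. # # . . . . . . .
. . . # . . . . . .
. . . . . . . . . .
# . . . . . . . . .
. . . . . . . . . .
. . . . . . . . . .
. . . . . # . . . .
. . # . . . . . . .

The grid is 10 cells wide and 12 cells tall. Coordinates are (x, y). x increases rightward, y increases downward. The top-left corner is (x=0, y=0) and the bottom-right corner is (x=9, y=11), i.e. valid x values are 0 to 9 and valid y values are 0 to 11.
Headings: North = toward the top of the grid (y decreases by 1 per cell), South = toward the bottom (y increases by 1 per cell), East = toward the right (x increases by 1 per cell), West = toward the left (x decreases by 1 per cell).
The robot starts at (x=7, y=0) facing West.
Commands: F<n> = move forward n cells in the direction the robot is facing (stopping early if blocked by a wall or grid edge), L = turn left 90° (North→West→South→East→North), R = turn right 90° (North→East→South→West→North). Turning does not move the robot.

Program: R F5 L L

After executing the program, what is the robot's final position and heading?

Start: (x=7, y=0), facing West
  R: turn right, now facing North
  F5: move forward 0/5 (blocked), now at (x=7, y=0)
  L: turn left, now facing West
  L: turn left, now facing South
Final: (x=7, y=0), facing South

Answer: Final position: (x=7, y=0), facing South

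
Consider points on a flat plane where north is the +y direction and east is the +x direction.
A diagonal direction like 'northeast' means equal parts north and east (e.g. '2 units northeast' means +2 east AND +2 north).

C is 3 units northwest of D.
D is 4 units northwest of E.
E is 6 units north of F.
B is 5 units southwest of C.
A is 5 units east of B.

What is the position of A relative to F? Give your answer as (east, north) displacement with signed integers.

Place F at the origin (east=0, north=0).
  E is 6 units north of F: delta (east=+0, north=+6); E at (east=0, north=6).
  D is 4 units northwest of E: delta (east=-4, north=+4); D at (east=-4, north=10).
  C is 3 units northwest of D: delta (east=-3, north=+3); C at (east=-7, north=13).
  B is 5 units southwest of C: delta (east=-5, north=-5); B at (east=-12, north=8).
  A is 5 units east of B: delta (east=+5, north=+0); A at (east=-7, north=8).
Therefore A relative to F: (east=-7, north=8).

Answer: A is at (east=-7, north=8) relative to F.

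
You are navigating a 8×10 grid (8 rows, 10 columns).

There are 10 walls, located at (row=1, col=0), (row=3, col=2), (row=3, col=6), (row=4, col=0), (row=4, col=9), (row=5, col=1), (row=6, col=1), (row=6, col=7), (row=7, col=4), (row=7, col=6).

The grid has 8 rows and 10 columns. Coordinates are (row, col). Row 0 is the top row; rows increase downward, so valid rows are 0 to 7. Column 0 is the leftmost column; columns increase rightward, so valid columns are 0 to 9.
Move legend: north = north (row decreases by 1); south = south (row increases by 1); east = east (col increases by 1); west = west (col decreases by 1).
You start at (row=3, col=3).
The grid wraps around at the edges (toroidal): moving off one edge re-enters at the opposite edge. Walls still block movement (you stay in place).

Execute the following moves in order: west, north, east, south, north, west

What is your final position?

Start: (row=3, col=3)
  west (west): blocked, stay at (row=3, col=3)
  north (north): (row=3, col=3) -> (row=2, col=3)
  east (east): (row=2, col=3) -> (row=2, col=4)
  south (south): (row=2, col=4) -> (row=3, col=4)
  north (north): (row=3, col=4) -> (row=2, col=4)
  west (west): (row=2, col=4) -> (row=2, col=3)
Final: (row=2, col=3)

Answer: Final position: (row=2, col=3)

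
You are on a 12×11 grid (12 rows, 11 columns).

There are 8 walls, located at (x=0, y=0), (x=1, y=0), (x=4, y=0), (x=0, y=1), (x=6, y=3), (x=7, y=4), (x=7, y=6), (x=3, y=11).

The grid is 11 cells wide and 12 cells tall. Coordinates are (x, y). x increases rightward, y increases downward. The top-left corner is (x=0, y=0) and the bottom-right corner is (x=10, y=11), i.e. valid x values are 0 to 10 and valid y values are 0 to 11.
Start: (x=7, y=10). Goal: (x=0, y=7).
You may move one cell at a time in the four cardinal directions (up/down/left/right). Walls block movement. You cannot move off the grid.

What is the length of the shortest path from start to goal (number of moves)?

Answer: Shortest path length: 10

Derivation:
BFS from (x=7, y=10) until reaching (x=0, y=7):
  Distance 0: (x=7, y=10)
  Distance 1: (x=7, y=9), (x=6, y=10), (x=8, y=10), (x=7, y=11)
  Distance 2: (x=7, y=8), (x=6, y=9), (x=8, y=9), (x=5, y=10), (x=9, y=10), (x=6, y=11), (x=8, y=11)
  Distance 3: (x=7, y=7), (x=6, y=8), (x=8, y=8), (x=5, y=9), (x=9, y=9), (x=4, y=10), (x=10, y=10), (x=5, y=11), (x=9, y=11)
  Distance 4: (x=6, y=7), (x=8, y=7), (x=5, y=8), (x=9, y=8), (x=4, y=9), (x=10, y=9), (x=3, y=10), (x=4, y=11), (x=10, y=11)
  Distance 5: (x=6, y=6), (x=8, y=6), (x=5, y=7), (x=9, y=7), (x=4, y=8), (x=10, y=8), (x=3, y=9), (x=2, y=10)
  Distance 6: (x=6, y=5), (x=8, y=5), (x=5, y=6), (x=9, y=6), (x=4, y=7), (x=10, y=7), (x=3, y=8), (x=2, y=9), (x=1, y=10), (x=2, y=11)
  Distance 7: (x=6, y=4), (x=8, y=4), (x=5, y=5), (x=7, y=5), (x=9, y=5), (x=4, y=6), (x=10, y=6), (x=3, y=7), (x=2, y=8), (x=1, y=9), (x=0, y=10), (x=1, y=11)
  Distance 8: (x=8, y=3), (x=5, y=4), (x=9, y=4), (x=4, y=5), (x=10, y=5), (x=3, y=6), (x=2, y=7), (x=1, y=8), (x=0, y=9), (x=0, y=11)
  Distance 9: (x=8, y=2), (x=5, y=3), (x=7, y=3), (x=9, y=3), (x=4, y=4), (x=10, y=4), (x=3, y=5), (x=2, y=6), (x=1, y=7), (x=0, y=8)
  Distance 10: (x=8, y=1), (x=5, y=2), (x=7, y=2), (x=9, y=2), (x=4, y=3), (x=10, y=3), (x=3, y=4), (x=2, y=5), (x=1, y=6), (x=0, y=7)  <- goal reached here
One shortest path (10 moves): (x=7, y=10) -> (x=6, y=10) -> (x=5, y=10) -> (x=4, y=10) -> (x=3, y=10) -> (x=2, y=10) -> (x=1, y=10) -> (x=0, y=10) -> (x=0, y=9) -> (x=0, y=8) -> (x=0, y=7)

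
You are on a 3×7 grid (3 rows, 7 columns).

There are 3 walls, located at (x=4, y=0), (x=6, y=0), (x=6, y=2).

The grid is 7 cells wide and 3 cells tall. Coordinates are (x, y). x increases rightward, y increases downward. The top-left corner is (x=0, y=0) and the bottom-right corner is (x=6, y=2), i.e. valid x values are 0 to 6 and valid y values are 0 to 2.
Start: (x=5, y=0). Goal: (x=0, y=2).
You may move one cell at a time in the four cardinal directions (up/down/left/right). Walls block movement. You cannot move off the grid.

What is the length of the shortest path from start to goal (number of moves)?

Answer: Shortest path length: 7

Derivation:
BFS from (x=5, y=0) until reaching (x=0, y=2):
  Distance 0: (x=5, y=0)
  Distance 1: (x=5, y=1)
  Distance 2: (x=4, y=1), (x=6, y=1), (x=5, y=2)
  Distance 3: (x=3, y=1), (x=4, y=2)
  Distance 4: (x=3, y=0), (x=2, y=1), (x=3, y=2)
  Distance 5: (x=2, y=0), (x=1, y=1), (x=2, y=2)
  Distance 6: (x=1, y=0), (x=0, y=1), (x=1, y=2)
  Distance 7: (x=0, y=0), (x=0, y=2)  <- goal reached here
One shortest path (7 moves): (x=5, y=0) -> (x=5, y=1) -> (x=4, y=1) -> (x=3, y=1) -> (x=2, y=1) -> (x=1, y=1) -> (x=0, y=1) -> (x=0, y=2)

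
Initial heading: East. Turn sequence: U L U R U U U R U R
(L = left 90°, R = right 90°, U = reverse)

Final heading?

Start: East
  U (U-turn (180°)) -> West
  L (left (90° counter-clockwise)) -> South
  U (U-turn (180°)) -> North
  R (right (90° clockwise)) -> East
  U (U-turn (180°)) -> West
  U (U-turn (180°)) -> East
  U (U-turn (180°)) -> West
  R (right (90° clockwise)) -> North
  U (U-turn (180°)) -> South
  R (right (90° clockwise)) -> West
Final: West

Answer: Final heading: West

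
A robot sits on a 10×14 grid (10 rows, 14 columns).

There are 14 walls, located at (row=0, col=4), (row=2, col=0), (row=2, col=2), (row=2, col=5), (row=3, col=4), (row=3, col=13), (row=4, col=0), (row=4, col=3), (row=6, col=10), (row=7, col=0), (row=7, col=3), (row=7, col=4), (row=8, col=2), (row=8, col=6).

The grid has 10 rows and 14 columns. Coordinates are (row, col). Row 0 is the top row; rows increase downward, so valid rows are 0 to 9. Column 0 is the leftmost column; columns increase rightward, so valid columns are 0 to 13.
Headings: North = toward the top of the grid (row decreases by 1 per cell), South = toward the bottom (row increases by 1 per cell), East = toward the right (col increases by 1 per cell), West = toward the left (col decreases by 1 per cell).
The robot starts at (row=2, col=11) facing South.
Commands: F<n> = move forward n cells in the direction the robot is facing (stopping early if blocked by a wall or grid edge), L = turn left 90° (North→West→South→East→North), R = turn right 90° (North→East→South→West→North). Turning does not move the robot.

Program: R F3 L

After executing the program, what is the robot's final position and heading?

Start: (row=2, col=11), facing South
  R: turn right, now facing West
  F3: move forward 3, now at (row=2, col=8)
  L: turn left, now facing South
Final: (row=2, col=8), facing South

Answer: Final position: (row=2, col=8), facing South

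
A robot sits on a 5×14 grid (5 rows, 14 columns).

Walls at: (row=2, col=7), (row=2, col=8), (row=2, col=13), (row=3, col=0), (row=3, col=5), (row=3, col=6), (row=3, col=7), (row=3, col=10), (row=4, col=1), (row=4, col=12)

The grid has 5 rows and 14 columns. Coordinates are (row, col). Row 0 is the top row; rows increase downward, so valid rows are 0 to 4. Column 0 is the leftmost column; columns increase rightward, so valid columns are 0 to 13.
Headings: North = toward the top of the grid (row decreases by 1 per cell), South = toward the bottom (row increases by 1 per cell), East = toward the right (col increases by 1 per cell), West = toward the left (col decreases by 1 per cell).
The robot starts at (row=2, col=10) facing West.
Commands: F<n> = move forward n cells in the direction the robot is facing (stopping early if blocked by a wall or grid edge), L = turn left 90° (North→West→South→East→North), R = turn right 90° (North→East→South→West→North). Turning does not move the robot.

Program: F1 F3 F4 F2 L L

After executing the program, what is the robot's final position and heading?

Answer: Final position: (row=2, col=9), facing East

Derivation:
Start: (row=2, col=10), facing West
  F1: move forward 1, now at (row=2, col=9)
  F3: move forward 0/3 (blocked), now at (row=2, col=9)
  F4: move forward 0/4 (blocked), now at (row=2, col=9)
  F2: move forward 0/2 (blocked), now at (row=2, col=9)
  L: turn left, now facing South
  L: turn left, now facing East
Final: (row=2, col=9), facing East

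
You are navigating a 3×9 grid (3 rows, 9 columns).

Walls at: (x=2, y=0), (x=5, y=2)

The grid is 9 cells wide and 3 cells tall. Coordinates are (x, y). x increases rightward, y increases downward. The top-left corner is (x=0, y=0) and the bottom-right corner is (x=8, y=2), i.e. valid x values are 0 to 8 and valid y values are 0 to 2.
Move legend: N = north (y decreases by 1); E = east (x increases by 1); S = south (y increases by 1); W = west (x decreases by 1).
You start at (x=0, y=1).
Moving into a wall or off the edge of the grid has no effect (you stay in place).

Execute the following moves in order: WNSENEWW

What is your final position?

Start: (x=0, y=1)
  W (west): blocked, stay at (x=0, y=1)
  N (north): (x=0, y=1) -> (x=0, y=0)
  S (south): (x=0, y=0) -> (x=0, y=1)
  E (east): (x=0, y=1) -> (x=1, y=1)
  N (north): (x=1, y=1) -> (x=1, y=0)
  E (east): blocked, stay at (x=1, y=0)
  W (west): (x=1, y=0) -> (x=0, y=0)
  W (west): blocked, stay at (x=0, y=0)
Final: (x=0, y=0)

Answer: Final position: (x=0, y=0)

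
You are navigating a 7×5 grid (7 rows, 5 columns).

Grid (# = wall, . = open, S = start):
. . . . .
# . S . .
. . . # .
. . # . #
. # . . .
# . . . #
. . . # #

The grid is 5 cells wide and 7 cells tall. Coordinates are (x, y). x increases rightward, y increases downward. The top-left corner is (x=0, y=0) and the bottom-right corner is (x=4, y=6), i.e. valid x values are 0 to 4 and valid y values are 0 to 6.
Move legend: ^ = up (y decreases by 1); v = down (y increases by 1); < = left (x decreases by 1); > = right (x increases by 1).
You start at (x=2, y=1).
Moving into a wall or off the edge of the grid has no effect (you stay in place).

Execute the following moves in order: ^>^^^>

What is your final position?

Answer: Final position: (x=4, y=0)

Derivation:
Start: (x=2, y=1)
  ^ (up): (x=2, y=1) -> (x=2, y=0)
  > (right): (x=2, y=0) -> (x=3, y=0)
  [×3]^ (up): blocked, stay at (x=3, y=0)
  > (right): (x=3, y=0) -> (x=4, y=0)
Final: (x=4, y=0)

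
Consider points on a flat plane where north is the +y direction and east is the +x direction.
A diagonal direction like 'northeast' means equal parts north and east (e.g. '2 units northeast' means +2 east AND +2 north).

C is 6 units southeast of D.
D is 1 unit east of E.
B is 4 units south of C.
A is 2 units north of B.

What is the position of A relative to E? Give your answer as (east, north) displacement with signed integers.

Answer: A is at (east=7, north=-8) relative to E.

Derivation:
Place E at the origin (east=0, north=0).
  D is 1 unit east of E: delta (east=+1, north=+0); D at (east=1, north=0).
  C is 6 units southeast of D: delta (east=+6, north=-6); C at (east=7, north=-6).
  B is 4 units south of C: delta (east=+0, north=-4); B at (east=7, north=-10).
  A is 2 units north of B: delta (east=+0, north=+2); A at (east=7, north=-8).
Therefore A relative to E: (east=7, north=-8).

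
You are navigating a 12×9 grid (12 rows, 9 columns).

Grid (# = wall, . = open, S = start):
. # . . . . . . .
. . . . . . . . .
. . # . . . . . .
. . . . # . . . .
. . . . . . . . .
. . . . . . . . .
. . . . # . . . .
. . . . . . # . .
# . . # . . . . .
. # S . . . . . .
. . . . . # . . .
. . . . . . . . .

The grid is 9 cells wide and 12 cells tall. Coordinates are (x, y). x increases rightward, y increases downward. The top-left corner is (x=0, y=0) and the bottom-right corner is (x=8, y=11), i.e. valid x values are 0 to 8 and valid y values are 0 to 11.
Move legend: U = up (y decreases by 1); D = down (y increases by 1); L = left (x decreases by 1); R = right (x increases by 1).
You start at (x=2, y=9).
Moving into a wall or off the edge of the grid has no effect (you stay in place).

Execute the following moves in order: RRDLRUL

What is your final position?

Start: (x=2, y=9)
  R (right): (x=2, y=9) -> (x=3, y=9)
  R (right): (x=3, y=9) -> (x=4, y=9)
  D (down): (x=4, y=9) -> (x=4, y=10)
  L (left): (x=4, y=10) -> (x=3, y=10)
  R (right): (x=3, y=10) -> (x=4, y=10)
  U (up): (x=4, y=10) -> (x=4, y=9)
  L (left): (x=4, y=9) -> (x=3, y=9)
Final: (x=3, y=9)

Answer: Final position: (x=3, y=9)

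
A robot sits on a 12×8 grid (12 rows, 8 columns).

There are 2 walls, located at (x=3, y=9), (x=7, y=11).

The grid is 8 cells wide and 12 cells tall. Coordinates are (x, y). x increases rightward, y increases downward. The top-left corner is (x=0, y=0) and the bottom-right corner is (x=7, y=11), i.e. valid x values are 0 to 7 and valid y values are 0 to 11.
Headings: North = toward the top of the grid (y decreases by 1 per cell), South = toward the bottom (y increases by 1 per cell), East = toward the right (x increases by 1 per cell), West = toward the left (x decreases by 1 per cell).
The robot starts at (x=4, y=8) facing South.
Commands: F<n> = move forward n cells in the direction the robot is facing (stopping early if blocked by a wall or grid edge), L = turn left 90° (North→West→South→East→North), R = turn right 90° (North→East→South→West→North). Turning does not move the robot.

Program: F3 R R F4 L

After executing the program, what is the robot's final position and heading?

Answer: Final position: (x=4, y=7), facing West

Derivation:
Start: (x=4, y=8), facing South
  F3: move forward 3, now at (x=4, y=11)
  R: turn right, now facing West
  R: turn right, now facing North
  F4: move forward 4, now at (x=4, y=7)
  L: turn left, now facing West
Final: (x=4, y=7), facing West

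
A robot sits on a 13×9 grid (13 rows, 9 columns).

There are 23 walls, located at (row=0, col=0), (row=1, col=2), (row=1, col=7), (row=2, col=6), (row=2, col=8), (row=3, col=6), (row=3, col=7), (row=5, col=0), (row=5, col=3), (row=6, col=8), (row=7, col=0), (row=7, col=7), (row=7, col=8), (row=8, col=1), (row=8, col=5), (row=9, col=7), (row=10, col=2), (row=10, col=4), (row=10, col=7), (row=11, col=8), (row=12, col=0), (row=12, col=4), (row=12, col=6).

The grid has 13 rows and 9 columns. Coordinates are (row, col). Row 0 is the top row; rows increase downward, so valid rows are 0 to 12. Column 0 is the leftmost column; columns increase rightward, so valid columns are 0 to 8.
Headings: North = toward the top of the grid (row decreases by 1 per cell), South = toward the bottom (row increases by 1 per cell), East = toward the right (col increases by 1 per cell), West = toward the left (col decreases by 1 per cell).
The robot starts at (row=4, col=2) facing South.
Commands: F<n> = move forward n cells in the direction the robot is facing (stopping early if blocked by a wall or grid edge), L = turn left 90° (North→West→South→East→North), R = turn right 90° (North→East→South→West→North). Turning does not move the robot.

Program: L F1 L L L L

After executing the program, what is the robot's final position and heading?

Start: (row=4, col=2), facing South
  L: turn left, now facing East
  F1: move forward 1, now at (row=4, col=3)
  L: turn left, now facing North
  L: turn left, now facing West
  L: turn left, now facing South
  L: turn left, now facing East
Final: (row=4, col=3), facing East

Answer: Final position: (row=4, col=3), facing East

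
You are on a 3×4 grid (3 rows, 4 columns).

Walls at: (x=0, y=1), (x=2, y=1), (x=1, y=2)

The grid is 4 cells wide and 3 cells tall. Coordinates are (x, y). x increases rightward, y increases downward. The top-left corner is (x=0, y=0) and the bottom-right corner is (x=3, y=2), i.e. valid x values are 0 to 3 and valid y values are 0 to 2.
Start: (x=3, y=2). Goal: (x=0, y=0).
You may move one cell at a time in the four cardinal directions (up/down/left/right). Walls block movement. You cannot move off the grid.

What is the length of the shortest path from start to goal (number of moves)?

Answer: Shortest path length: 5

Derivation:
BFS from (x=3, y=2) until reaching (x=0, y=0):
  Distance 0: (x=3, y=2)
  Distance 1: (x=3, y=1), (x=2, y=2)
  Distance 2: (x=3, y=0)
  Distance 3: (x=2, y=0)
  Distance 4: (x=1, y=0)
  Distance 5: (x=0, y=0), (x=1, y=1)  <- goal reached here
One shortest path (5 moves): (x=3, y=2) -> (x=3, y=1) -> (x=3, y=0) -> (x=2, y=0) -> (x=1, y=0) -> (x=0, y=0)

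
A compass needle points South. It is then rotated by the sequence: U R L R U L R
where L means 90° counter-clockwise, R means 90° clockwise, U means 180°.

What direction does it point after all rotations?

Answer: Final heading: West

Derivation:
Start: South
  U (U-turn (180°)) -> North
  R (right (90° clockwise)) -> East
  L (left (90° counter-clockwise)) -> North
  R (right (90° clockwise)) -> East
  U (U-turn (180°)) -> West
  L (left (90° counter-clockwise)) -> South
  R (right (90° clockwise)) -> West
Final: West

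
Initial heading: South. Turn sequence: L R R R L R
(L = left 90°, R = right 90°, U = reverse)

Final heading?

Start: South
  L (left (90° counter-clockwise)) -> East
  R (right (90° clockwise)) -> South
  R (right (90° clockwise)) -> West
  R (right (90° clockwise)) -> North
  L (left (90° counter-clockwise)) -> West
  R (right (90° clockwise)) -> North
Final: North

Answer: Final heading: North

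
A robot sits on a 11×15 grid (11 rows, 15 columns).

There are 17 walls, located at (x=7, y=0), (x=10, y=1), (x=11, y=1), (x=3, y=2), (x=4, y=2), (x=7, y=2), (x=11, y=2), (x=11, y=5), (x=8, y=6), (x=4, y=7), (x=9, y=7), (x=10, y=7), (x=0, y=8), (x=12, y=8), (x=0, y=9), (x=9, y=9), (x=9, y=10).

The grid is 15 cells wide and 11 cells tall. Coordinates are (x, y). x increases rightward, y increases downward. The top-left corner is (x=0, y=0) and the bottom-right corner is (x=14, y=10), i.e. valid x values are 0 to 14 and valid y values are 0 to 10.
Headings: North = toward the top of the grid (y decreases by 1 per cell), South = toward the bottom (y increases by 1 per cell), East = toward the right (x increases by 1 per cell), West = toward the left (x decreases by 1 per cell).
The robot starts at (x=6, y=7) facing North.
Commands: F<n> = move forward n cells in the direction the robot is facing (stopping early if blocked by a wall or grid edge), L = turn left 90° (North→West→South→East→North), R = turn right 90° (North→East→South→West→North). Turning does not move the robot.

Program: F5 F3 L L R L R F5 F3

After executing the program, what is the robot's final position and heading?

Answer: Final position: (x=0, y=0), facing West

Derivation:
Start: (x=6, y=7), facing North
  F5: move forward 5, now at (x=6, y=2)
  F3: move forward 2/3 (blocked), now at (x=6, y=0)
  L: turn left, now facing West
  L: turn left, now facing South
  R: turn right, now facing West
  L: turn left, now facing South
  R: turn right, now facing West
  F5: move forward 5, now at (x=1, y=0)
  F3: move forward 1/3 (blocked), now at (x=0, y=0)
Final: (x=0, y=0), facing West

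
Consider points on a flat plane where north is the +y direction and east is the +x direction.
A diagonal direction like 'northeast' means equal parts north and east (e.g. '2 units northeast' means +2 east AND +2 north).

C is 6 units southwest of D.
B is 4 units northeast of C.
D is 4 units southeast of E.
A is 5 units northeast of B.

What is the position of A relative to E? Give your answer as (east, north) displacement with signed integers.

Place E at the origin (east=0, north=0).
  D is 4 units southeast of E: delta (east=+4, north=-4); D at (east=4, north=-4).
  C is 6 units southwest of D: delta (east=-6, north=-6); C at (east=-2, north=-10).
  B is 4 units northeast of C: delta (east=+4, north=+4); B at (east=2, north=-6).
  A is 5 units northeast of B: delta (east=+5, north=+5); A at (east=7, north=-1).
Therefore A relative to E: (east=7, north=-1).

Answer: A is at (east=7, north=-1) relative to E.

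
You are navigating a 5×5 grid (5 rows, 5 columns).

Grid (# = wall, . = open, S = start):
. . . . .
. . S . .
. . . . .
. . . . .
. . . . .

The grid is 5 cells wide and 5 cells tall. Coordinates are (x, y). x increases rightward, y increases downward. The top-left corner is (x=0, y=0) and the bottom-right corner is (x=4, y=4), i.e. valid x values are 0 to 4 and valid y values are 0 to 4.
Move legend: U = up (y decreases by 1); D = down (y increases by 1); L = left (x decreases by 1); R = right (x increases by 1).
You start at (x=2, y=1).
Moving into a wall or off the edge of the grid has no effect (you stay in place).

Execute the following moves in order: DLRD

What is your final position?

Start: (x=2, y=1)
  D (down): (x=2, y=1) -> (x=2, y=2)
  L (left): (x=2, y=2) -> (x=1, y=2)
  R (right): (x=1, y=2) -> (x=2, y=2)
  D (down): (x=2, y=2) -> (x=2, y=3)
Final: (x=2, y=3)

Answer: Final position: (x=2, y=3)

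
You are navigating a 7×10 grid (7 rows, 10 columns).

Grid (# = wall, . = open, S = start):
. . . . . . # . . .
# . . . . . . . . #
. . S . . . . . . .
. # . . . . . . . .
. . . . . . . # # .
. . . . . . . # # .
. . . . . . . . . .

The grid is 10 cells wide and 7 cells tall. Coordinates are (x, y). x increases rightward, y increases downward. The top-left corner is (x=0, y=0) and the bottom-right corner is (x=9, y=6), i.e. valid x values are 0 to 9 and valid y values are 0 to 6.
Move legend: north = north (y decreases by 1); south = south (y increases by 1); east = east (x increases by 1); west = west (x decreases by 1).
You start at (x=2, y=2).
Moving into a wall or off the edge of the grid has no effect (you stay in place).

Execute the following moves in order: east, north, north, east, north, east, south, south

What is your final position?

Answer: Final position: (x=5, y=2)

Derivation:
Start: (x=2, y=2)
  east (east): (x=2, y=2) -> (x=3, y=2)
  north (north): (x=3, y=2) -> (x=3, y=1)
  north (north): (x=3, y=1) -> (x=3, y=0)
  east (east): (x=3, y=0) -> (x=4, y=0)
  north (north): blocked, stay at (x=4, y=0)
  east (east): (x=4, y=0) -> (x=5, y=0)
  south (south): (x=5, y=0) -> (x=5, y=1)
  south (south): (x=5, y=1) -> (x=5, y=2)
Final: (x=5, y=2)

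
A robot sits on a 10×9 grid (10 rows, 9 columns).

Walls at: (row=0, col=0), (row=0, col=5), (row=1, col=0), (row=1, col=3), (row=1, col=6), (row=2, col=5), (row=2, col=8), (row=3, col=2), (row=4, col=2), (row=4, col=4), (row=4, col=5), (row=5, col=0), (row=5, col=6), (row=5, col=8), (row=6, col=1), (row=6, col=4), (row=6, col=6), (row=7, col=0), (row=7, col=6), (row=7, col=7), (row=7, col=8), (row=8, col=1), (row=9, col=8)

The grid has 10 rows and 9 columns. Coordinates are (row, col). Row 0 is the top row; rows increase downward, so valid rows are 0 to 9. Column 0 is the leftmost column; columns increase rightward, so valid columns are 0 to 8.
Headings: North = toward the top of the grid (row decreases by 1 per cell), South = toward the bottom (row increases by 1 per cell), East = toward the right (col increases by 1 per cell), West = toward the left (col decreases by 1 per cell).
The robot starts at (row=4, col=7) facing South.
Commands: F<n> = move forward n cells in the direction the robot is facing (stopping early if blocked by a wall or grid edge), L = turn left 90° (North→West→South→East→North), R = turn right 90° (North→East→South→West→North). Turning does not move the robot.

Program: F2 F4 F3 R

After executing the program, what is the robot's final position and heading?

Start: (row=4, col=7), facing South
  F2: move forward 2, now at (row=6, col=7)
  F4: move forward 0/4 (blocked), now at (row=6, col=7)
  F3: move forward 0/3 (blocked), now at (row=6, col=7)
  R: turn right, now facing West
Final: (row=6, col=7), facing West

Answer: Final position: (row=6, col=7), facing West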